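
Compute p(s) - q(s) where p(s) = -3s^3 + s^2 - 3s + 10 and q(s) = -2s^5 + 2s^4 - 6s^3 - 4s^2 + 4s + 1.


Distribute the minus sign:
  (-3s^3 + s^2 - 3s + 10)
- (-2s^5 + 2s^4 - 6s^3 - 4s^2 + 4s + 1)
Negate second polynomial: 2s^5 - 2s^4 + 6s^3 + 4s^2 - 4s - 1
Add: 2s^5 - 2s^4 + 3s^3 + 5s^2 - 7s + 9


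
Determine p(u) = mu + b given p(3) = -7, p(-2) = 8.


p(u) = mu + b. Using p(3)=-7, p(-2)=8:
m = (-7 - 8)/(3 + 2) = -15/5 = -3
b = -7 - m*(3) = -7 + 9 = 2
p(u) = -3u + 2


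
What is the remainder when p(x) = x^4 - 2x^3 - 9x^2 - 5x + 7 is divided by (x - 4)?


By the Remainder Theorem, the remainder equals p(4):
  1*(4)^4 = 256
  -2*(4)^3 = -128
  -9*(4)^2 = -144
  -5*(4)^1 = -20
  constant: 7
Sum: 256 - 128 - 144 - 20 + 7 = -29


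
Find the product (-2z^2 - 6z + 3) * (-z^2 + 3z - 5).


Distribute each term of the first polynomial:
  (-2z^2)(-z^2 + 3z - 5) = 2z^4 - 6z^3 + 10z^2
  (-6z)(-z^2 + 3z - 5) = 6z^3 - 18z^2 + 30z
  (3)(-z^2 + 3z - 5) = -3z^2 + 9z - 15
Sum: 2z^4 - 11z^2 + 39z - 15


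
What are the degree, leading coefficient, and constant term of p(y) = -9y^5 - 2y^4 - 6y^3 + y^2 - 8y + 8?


Highest power of y is 5, with coefficient -9. Constant term is 8.
Degree = 5, leading coefficient = -9, constant term = 8


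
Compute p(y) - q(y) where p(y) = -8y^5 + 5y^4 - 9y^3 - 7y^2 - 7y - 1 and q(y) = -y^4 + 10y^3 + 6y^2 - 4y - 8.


Distribute the minus sign:
  (-8y^5 + 5y^4 - 9y^3 - 7y^2 - 7y - 1)
- (-y^4 + 10y^3 + 6y^2 - 4y - 8)
Negate second polynomial: y^4 - 10y^3 - 6y^2 + 4y + 8
Add: -8y^5 + 6y^4 - 19y^3 - 13y^2 - 3y + 7


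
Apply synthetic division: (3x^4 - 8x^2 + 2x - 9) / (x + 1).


Synthetic division with c = -1. Coefficients: 3, 0, -8, 2, -9
Bring down 3.
  3 * -1 = -3; -3 + 0 = -3
  -3 * -1 = 3; 3 - 8 = -5
  -5 * -1 = 5; 5 + 2 = 7
  7 * -1 = -7; -7 - 9 = -16
Quotient: 3x^3 - 3x^2 - 5x + 7, Remainder: -16


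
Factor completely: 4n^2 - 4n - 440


Roots satisfy r1 + r2 = -b/a = 1 and r1*r2 = c/a = -110.
So r1 = -10, r2 = 11.
4n^2 - 4n - 440 = 4(n - r1)(n - r2) = 4(n + 10)(n - 11)


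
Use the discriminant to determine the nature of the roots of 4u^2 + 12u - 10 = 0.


D = b^2 - 4ac = (12)^2 - 4(4)(-10) = 144 + 160 = 304
Since D > 0: two distinct irrational roots


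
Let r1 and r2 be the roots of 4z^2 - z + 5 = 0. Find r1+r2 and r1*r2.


For az^2+bz+c=0: sum = -b/a, product = c/a.
a=4, b=-1, c=5
Sum = -(-1)/4 = 1/4
Product = (5)/4 = 5/4


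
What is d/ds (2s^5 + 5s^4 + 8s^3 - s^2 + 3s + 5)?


Apply the power rule term by term:
  d/ds(2s^5) = 10s^4
  d/ds(5s^4) = 20s^3
  d/ds(8s^3) = 24s^2
  d/ds(-s^2) = -2s
  d/ds(3s) = 3
  d/ds(5) = 0
p'(s) = 10s^4 + 20s^3 + 24s^2 - 2s + 3


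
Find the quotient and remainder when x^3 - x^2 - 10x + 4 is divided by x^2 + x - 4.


(x^3 - x^2 - 10x + 4) / (x^2 + x - 4)
Step 1: x * (x^2 + x - 4) = x^3 + x^2 - 4x; subtract.
Step 2: -2 * (x^2 + x - 4) = -2x^2 - 2x + 8; subtract.
Quotient: x - 2, Remainder: -4x - 4


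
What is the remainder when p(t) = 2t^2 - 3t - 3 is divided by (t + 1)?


By the Remainder Theorem, the remainder equals p(-1):
  2*(-1)^2 = 2
  -3*(-1)^1 = 3
  constant: -3
Sum: 2 + 3 - 3 = 2


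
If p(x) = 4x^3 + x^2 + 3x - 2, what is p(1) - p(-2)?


p(1) = 6
p(-2) = -36
p(1) - p(-2) = 6 + 36 = 42


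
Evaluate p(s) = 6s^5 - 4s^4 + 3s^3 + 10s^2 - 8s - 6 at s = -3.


Using direct substitution:
  6 * (-3)^5 = -1458
  -4 * (-3)^4 = -324
  3 * (-3)^3 = -81
  10 * (-3)^2 = 90
  -8 * (-3)^1 = 24
  constant: -6
Sum = -1458 - 324 - 81 + 90 + 24 - 6 = -1755


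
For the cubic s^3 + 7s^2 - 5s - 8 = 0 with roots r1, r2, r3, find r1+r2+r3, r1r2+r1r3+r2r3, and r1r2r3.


Monic cubic s^3+bs^2+cs+d=0: sum=-b, pairwise sum=c, product=-d.
b=7, c=-5, d=-8
r1+r2+r3 = -7
r1r2+r1r3+r2r3 = -5
r1r2r3 = 8


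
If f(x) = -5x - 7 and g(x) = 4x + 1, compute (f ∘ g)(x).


Substitute g(x) into f:
f(g(x)) = -5*(4x + 1) + (-7)
Expand and combine: -20x - 12


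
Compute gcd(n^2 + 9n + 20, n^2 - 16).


Factor each:
  n^2 + 9n + 20 = (n + 4)(n + 5)
  n^2 - 16 = (n + 4)(n - 4)
Common monic factor: n + 4


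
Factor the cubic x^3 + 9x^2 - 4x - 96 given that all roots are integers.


Try integer roots (divisors of -96). x=-8: p(-8)=0.
Divide out (x + 8): quotient is x^2 + x - 12.
Factor the quadratic: (x - 3)(x + 4)
Result: (x + 8)(x - 3)(x + 4)


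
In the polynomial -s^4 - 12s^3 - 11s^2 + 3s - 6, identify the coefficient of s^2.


Read off the coefficient of s^2: -11


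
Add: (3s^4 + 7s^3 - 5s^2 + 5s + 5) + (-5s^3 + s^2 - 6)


Align terms by degree and add:
  3s^4 + 7s^3 - 5s^2 + 5s + 5
  -5s^3 + s^2 - 6
= 3s^4 + 2s^3 - 4s^2 + 5s - 1


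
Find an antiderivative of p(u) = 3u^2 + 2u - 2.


Reverse power rule on each term:
  ∫ 3u^2 du = u^3
  ∫ 2u du = u^2
  ∫ -2 du = -2u
F(u) = u^3 + u^2 - 2u + C


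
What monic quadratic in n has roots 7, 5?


p(n) = (n - 7)(n - 5)
Expand: n^2 - 12n + 35


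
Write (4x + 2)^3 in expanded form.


Expand (4x + 2)^3 by repeated multiplication:
  (4x + 2)^2 = 16x^2 + 16x + 4
= 64x^3 + 96x^2 + 48x + 8


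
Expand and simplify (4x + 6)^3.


Expand (4x + 6)^3 by repeated multiplication:
  (4x + 6)^2 = 16x^2 + 48x + 36
= 64x^3 + 288x^2 + 432x + 216


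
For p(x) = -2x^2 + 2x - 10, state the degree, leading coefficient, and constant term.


Highest power of x is 2, with coefficient -2. Constant term is -10.
Degree = 2, leading coefficient = -2, constant term = -10


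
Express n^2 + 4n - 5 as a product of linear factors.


Roots satisfy r1 + r2 = -b/a = -4 and r1*r2 = c/a = -5.
So r1 = 1, r2 = -5.
n^2 + 4n - 5 = (n - r1)(n - r2) = (n - 1)(n + 5)


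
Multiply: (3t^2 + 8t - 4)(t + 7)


Distribute each term of the first polynomial:
  (3t^2)(t + 7) = 3t^3 + 21t^2
  (8t)(t + 7) = 8t^2 + 56t
  (-4)(t + 7) = -4t - 28
Sum: 3t^3 + 29t^2 + 52t - 28


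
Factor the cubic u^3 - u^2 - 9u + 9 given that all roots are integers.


Try integer roots (divisors of 9). u=3: p(3)=0.
Divide out (u - 3): quotient is u^2 + 2u - 3.
Factor the quadratic: (u - 1)(u + 3)
Result: (u - 3)(u - 1)(u + 3)


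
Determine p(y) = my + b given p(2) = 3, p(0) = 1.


p(y) = my + b. Using p(2)=3, p(0)=1:
m = (3 - 1)/(2) = 2/2 = 1
b = 3 - m*(2) = 3 - 2 = 1
p(y) = y + 1


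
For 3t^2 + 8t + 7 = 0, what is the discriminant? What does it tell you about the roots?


D = b^2 - 4ac = (8)^2 - 4(3)(7) = 64 - 84 = -20
Since D < 0: two complex conjugate roots (no real roots)


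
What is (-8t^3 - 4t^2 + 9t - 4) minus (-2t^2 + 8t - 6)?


Distribute the minus sign:
  (-8t^3 - 4t^2 + 9t - 4)
- (-2t^2 + 8t - 6)
Negate second polynomial: 2t^2 - 8t + 6
Add: -8t^3 - 2t^2 + t + 2


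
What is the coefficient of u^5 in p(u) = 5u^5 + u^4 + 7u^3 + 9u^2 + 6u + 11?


Read off the coefficient of u^5: 5


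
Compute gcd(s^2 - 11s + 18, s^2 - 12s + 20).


Factor each:
  s^2 - 11s + 18 = (s - 2)(s - 9)
  s^2 - 12s + 20 = (s - 2)(s - 10)
Common monic factor: s - 2


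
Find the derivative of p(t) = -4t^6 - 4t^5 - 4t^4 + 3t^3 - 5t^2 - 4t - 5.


Apply the power rule term by term:
  d/dt(-4t^6) = -24t^5
  d/dt(-4t^5) = -20t^4
  d/dt(-4t^4) = -16t^3
  d/dt(3t^3) = 9t^2
  d/dt(-5t^2) = -10t
  d/dt(-4t) = -4
  d/dt(-5) = 0
p'(t) = -24t^5 - 20t^4 - 16t^3 + 9t^2 - 10t - 4


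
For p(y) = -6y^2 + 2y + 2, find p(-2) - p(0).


p(-2) = -26
p(0) = 2
p(-2) - p(0) = -26 - 2 = -28


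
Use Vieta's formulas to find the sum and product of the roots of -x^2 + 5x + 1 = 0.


For ax^2+bx+c=0: sum = -b/a, product = c/a.
a=-1, b=5, c=1
Sum = -(5)/-1 = 5
Product = (1)/-1 = -1


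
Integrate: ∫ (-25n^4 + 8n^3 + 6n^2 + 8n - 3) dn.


Reverse power rule on each term:
  ∫ -25n^4 dn = -5n^5
  ∫ 8n^3 dn = 2n^4
  ∫ 6n^2 dn = 2n^3
  ∫ 8n dn = 4n^2
  ∫ -3 dn = -3n
F(n) = -5n^5 + 2n^4 + 2n^3 + 4n^2 - 3n + C


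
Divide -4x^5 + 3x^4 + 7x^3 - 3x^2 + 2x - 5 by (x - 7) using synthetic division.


Synthetic division with c = 7. Coefficients: -4, 3, 7, -3, 2, -5
Bring down -4.
  -4 * 7 = -28; -28 + 3 = -25
  -25 * 7 = -175; -175 + 7 = -168
  -168 * 7 = -1176; -1176 - 3 = -1179
  -1179 * 7 = -8253; -8253 + 2 = -8251
  -8251 * 7 = -57757; -57757 - 5 = -57762
Quotient: -4x^4 - 25x^3 - 168x^2 - 1179x - 8251, Remainder: -57762


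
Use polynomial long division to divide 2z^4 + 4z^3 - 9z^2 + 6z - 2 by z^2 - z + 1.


(2z^4 + 4z^3 - 9z^2 + 6z - 2) / (z^2 - z + 1)
Step 1: 2z^2 * (z^2 - z + 1) = 2z^4 - 2z^3 + 2z^2; subtract.
Step 2: 6z * (z^2 - z + 1) = 6z^3 - 6z^2 + 6z; subtract.
Step 3: -5 * (z^2 - z + 1) = -5z^2 + 5z - 5; subtract.
Quotient: 2z^2 + 6z - 5, Remainder: -5z + 3


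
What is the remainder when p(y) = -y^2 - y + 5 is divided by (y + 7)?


By the Remainder Theorem, the remainder equals p(-7):
  -1*(-7)^2 = -49
  -1*(-7)^1 = 7
  constant: 5
Sum: -49 + 7 + 5 = -37


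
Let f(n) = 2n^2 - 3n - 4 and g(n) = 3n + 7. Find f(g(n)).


Substitute g(n) into f:
f(g(n)) = 2*(3n + 7)^2 + (-3)*(3n + 7) + (-4)
(3n + 7)^2 = 9n^2 + 42n + 49
Expand and combine: 18n^2 + 75n + 73


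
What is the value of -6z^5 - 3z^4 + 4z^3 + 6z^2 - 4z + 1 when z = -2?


Using direct substitution:
  -6 * (-2)^5 = 192
  -3 * (-2)^4 = -48
  4 * (-2)^3 = -32
  6 * (-2)^2 = 24
  -4 * (-2)^1 = 8
  constant: 1
Sum = 192 - 48 - 32 + 24 + 8 + 1 = 145


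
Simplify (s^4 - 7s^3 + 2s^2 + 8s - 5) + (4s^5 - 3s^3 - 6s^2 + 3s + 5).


Align terms by degree and add:
  s^4 - 7s^3 + 2s^2 + 8s - 5
+ 4s^5 - 3s^3 - 6s^2 + 3s + 5
= 4s^5 + s^4 - 10s^3 - 4s^2 + 11s


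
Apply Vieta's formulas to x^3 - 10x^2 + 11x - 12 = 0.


Monic cubic x^3+bx^2+cx+d=0: sum=-b, pairwise sum=c, product=-d.
b=-10, c=11, d=-12
r1+r2+r3 = 10
r1r2+r1r3+r2r3 = 11
r1r2r3 = 12


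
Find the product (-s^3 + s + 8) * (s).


Distribute each term of the first polynomial:
  (-s^3)(s) = -s^4
  (s)(s) = s^2
  (8)(s) = 8s
Sum: -s^4 + s^2 + 8s


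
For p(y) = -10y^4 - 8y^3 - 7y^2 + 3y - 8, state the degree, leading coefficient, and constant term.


Highest power of y is 4, with coefficient -10. Constant term is -8.
Degree = 4, leading coefficient = -10, constant term = -8


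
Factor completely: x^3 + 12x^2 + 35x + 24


Try integer roots (divisors of 24). x=-3: p(-3)=0.
Divide out (x + 3): quotient is x^2 + 9x + 8.
Factor the quadratic: (x + 8)(x + 1)
Result: (x + 3)(x + 8)(x + 1)


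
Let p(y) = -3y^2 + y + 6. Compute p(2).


Using direct substitution:
  -3 * (2)^2 = -12
  1 * (2)^1 = 2
  constant: 6
Sum = -12 + 2 + 6 = -4


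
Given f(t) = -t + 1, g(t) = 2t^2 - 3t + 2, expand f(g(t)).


Substitute g(t) into f:
f(g(t)) = -1*(2t^2 - 3t + 2) + 1
Expand and combine: -2t^2 + 3t - 1


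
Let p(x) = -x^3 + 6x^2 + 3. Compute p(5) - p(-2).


p(5) = 28
p(-2) = 35
p(5) - p(-2) = 28 - 35 = -7


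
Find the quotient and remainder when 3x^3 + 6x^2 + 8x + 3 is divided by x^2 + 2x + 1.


(3x^3 + 6x^2 + 8x + 3) / (x^2 + 2x + 1)
Step 1: 3x * (x^2 + 2x + 1) = 3x^3 + 6x^2 + 3x; subtract.
Step 2: 0 * (x^2 + 2x + 1) = 0; subtract.
Quotient: 3x, Remainder: 5x + 3


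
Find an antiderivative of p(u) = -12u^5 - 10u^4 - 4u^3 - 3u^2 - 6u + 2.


Reverse power rule on each term:
  ∫ -12u^5 du = -2u^6
  ∫ -10u^4 du = -2u^5
  ∫ -4u^3 du = -u^4
  ∫ -3u^2 du = -u^3
  ∫ -6u du = -3u^2
  ∫ 2 du = 2u
F(u) = -2u^6 - 2u^5 - u^4 - u^3 - 3u^2 + 2u + C


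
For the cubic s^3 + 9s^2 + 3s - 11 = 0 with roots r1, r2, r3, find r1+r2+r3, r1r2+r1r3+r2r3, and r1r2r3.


Monic cubic s^3+bs^2+cs+d=0: sum=-b, pairwise sum=c, product=-d.
b=9, c=3, d=-11
r1+r2+r3 = -9
r1r2+r1r3+r2r3 = 3
r1r2r3 = 11


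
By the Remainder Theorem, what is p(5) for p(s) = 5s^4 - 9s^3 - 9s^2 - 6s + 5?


By the Remainder Theorem, the remainder equals p(5):
  5*(5)^4 = 3125
  -9*(5)^3 = -1125
  -9*(5)^2 = -225
  -6*(5)^1 = -30
  constant: 5
Sum: 3125 - 1125 - 225 - 30 + 5 = 1750


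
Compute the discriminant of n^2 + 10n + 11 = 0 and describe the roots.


D = b^2 - 4ac = (10)^2 - 4(1)(11) = 100 - 44 = 56
Since D > 0: two distinct irrational roots


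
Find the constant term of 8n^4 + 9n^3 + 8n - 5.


Read off the constant term: -5


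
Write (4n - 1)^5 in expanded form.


Expand (4n - 1)^5 by repeated multiplication:
  (4n - 1)^2 = 16n^2 - 8n + 1
  (4n - 1)^3 = 64n^3 - 48n^2 + 12n - 1
  (4n - 1)^4 = 256n^4 - 256n^3 + 96n^2 - 16n + 1
= 1024n^5 - 1280n^4 + 640n^3 - 160n^2 + 20n - 1


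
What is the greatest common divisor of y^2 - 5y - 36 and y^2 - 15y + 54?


Factor each:
  y^2 - 5y - 36 = (y - 9)(y + 4)
  y^2 - 15y + 54 = (y - 9)(y - 6)
Common monic factor: y - 9


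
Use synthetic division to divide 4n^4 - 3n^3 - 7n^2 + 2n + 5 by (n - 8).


Synthetic division with c = 8. Coefficients: 4, -3, -7, 2, 5
Bring down 4.
  4 * 8 = 32; 32 - 3 = 29
  29 * 8 = 232; 232 - 7 = 225
  225 * 8 = 1800; 1800 + 2 = 1802
  1802 * 8 = 14416; 14416 + 5 = 14421
Quotient: 4n^3 + 29n^2 + 225n + 1802, Remainder: 14421


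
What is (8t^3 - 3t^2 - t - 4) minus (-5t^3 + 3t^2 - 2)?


Distribute the minus sign:
  (8t^3 - 3t^2 - t - 4)
- (-5t^3 + 3t^2 - 2)
Negate second polynomial: 5t^3 - 3t^2 + 2
Add: 13t^3 - 6t^2 - t - 2


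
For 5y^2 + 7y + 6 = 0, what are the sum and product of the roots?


For ay^2+by+c=0: sum = -b/a, product = c/a.
a=5, b=7, c=6
Sum = -(7)/5 = -7/5
Product = (6)/5 = 6/5


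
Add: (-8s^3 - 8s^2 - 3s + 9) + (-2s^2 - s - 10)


Align terms by degree and add:
  -8s^3 - 8s^2 - 3s + 9
  -2s^2 - s - 10
= -8s^3 - 10s^2 - 4s - 1


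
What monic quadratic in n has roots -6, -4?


p(n) = (n + 6)(n + 4)
Expand: n^2 + 10n + 24


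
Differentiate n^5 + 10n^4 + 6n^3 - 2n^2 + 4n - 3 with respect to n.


Apply the power rule term by term:
  d/dn(n^5) = 5n^4
  d/dn(10n^4) = 40n^3
  d/dn(6n^3) = 18n^2
  d/dn(-2n^2) = -4n
  d/dn(4n) = 4
  d/dn(-3) = 0
p'(n) = 5n^4 + 40n^3 + 18n^2 - 4n + 4


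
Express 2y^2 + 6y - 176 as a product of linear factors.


Roots satisfy r1 + r2 = -b/a = -3 and r1*r2 = c/a = -88.
So r1 = 8, r2 = -11.
2y^2 + 6y - 176 = 2(y - r1)(y - r2) = 2(y - 8)(y + 11)


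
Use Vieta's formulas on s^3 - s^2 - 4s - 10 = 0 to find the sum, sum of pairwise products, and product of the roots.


Monic cubic s^3+bs^2+cs+d=0: sum=-b, pairwise sum=c, product=-d.
b=-1, c=-4, d=-10
r1+r2+r3 = 1
r1r2+r1r3+r2r3 = -4
r1r2r3 = 10


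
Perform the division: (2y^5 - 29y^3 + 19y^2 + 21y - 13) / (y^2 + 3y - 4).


(2y^5 - 29y^3 + 19y^2 + 21y - 13) / (y^2 + 3y - 4)
Step 1: 2y^3 * (y^2 + 3y - 4) = 2y^5 + 6y^4 - 8y^3; subtract.
Step 2: -6y^2 * (y^2 + 3y - 4) = -6y^4 - 18y^3 + 24y^2; subtract.
Step 3: -3y * (y^2 + 3y - 4) = -3y^3 - 9y^2 + 12y; subtract.
Step 4: 4 * (y^2 + 3y - 4) = 4y^2 + 12y - 16; subtract.
Quotient: 2y^3 - 6y^2 - 3y + 4, Remainder: -3y + 3


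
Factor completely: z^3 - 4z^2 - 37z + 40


Try integer roots (divisors of 40). z=8: p(8)=0.
Divide out (z - 8): quotient is z^2 + 4z - 5.
Factor the quadratic: (z + 5)(z - 1)
Result: (z - 8)(z + 5)(z - 1)


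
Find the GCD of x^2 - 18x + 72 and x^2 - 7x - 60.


Factor each:
  x^2 - 18x + 72 = (x - 12)(x - 6)
  x^2 - 7x - 60 = (x - 12)(x + 5)
Common monic factor: x - 12


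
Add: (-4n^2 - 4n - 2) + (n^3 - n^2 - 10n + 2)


Align terms by degree and add:
  -4n^2 - 4n - 2
+ n^3 - n^2 - 10n + 2
= n^3 - 5n^2 - 14n


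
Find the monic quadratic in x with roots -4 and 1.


p(x) = (x + 4)(x - 1)
Expand: x^2 + 3x - 4


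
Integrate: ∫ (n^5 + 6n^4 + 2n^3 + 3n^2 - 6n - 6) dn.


Reverse power rule on each term:
  ∫ n^5 dn = (1/6)n^6
  ∫ 6n^4 dn = (6/5)n^5
  ∫ 2n^3 dn = (1/2)n^4
  ∫ 3n^2 dn = n^3
  ∫ -6n dn = -3n^2
  ∫ -6 dn = -6n
F(n) = (1/6)n^6 + (6/5)n^5 + (1/2)n^4 + n^3 - 3n^2 - 6n + C


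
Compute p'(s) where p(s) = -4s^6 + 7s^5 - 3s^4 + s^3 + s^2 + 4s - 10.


Apply the power rule term by term:
  d/ds(-4s^6) = -24s^5
  d/ds(7s^5) = 35s^4
  d/ds(-3s^4) = -12s^3
  d/ds(s^3) = 3s^2
  d/ds(s^2) = 2s
  d/ds(4s) = 4
  d/ds(-10) = 0
p'(s) = -24s^5 + 35s^4 - 12s^3 + 3s^2 + 2s + 4


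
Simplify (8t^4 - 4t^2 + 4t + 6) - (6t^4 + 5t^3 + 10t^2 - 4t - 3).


Distribute the minus sign:
  (8t^4 - 4t^2 + 4t + 6)
- (6t^4 + 5t^3 + 10t^2 - 4t - 3)
Negate second polynomial: -6t^4 - 5t^3 - 10t^2 + 4t + 3
Add: 2t^4 - 5t^3 - 14t^2 + 8t + 9


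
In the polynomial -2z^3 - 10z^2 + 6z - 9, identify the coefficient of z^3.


Read off the coefficient of z^3: -2


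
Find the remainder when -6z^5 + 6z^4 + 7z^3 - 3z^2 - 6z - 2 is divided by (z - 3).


By the Remainder Theorem, the remainder equals p(3):
  -6*(3)^5 = -1458
  6*(3)^4 = 486
  7*(3)^3 = 189
  -3*(3)^2 = -27
  -6*(3)^1 = -18
  constant: -2
Sum: -1458 + 486 + 189 - 27 - 18 - 2 = -830


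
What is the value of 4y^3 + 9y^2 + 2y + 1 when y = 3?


Using direct substitution:
  4 * (3)^3 = 108
  9 * (3)^2 = 81
  2 * (3)^1 = 6
  constant: 1
Sum = 108 + 81 + 6 + 1 = 196


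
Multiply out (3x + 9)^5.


Expand (3x + 9)^5 by repeated multiplication:
  (3x + 9)^2 = 9x^2 + 54x + 81
  (3x + 9)^3 = 27x^3 + 243x^2 + 729x + 729
  (3x + 9)^4 = 81x^4 + 972x^3 + 4374x^2 + 8748x + 6561
= 243x^5 + 3645x^4 + 21870x^3 + 65610x^2 + 98415x + 59049


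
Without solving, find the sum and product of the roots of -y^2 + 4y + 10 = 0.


For ay^2+by+c=0: sum = -b/a, product = c/a.
a=-1, b=4, c=10
Sum = -(4)/-1 = 4
Product = (10)/-1 = -10


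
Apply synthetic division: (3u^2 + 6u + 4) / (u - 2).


Synthetic division with c = 2. Coefficients: 3, 6, 4
Bring down 3.
  3 * 2 = 6; 6 + 6 = 12
  12 * 2 = 24; 24 + 4 = 28
Quotient: 3u + 12, Remainder: 28


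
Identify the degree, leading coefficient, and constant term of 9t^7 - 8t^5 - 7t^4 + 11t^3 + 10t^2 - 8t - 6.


Highest power of t is 7, with coefficient 9. Constant term is -6.
Degree = 7, leading coefficient = 9, constant term = -6


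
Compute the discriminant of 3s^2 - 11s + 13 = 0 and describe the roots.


D = b^2 - 4ac = (-11)^2 - 4(3)(13) = 121 - 156 = -35
Since D < 0: two complex conjugate roots (no real roots)


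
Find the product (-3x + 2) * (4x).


Distribute each term of the first polynomial:
  (-3x)(4x) = -12x^2
  (2)(4x) = 8x
Sum: -12x^2 + 8x


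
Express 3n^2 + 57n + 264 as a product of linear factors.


Roots satisfy r1 + r2 = -b/a = -19 and r1*r2 = c/a = 88.
So r1 = -11, r2 = -8.
3n^2 + 57n + 264 = 3(n - r1)(n - r2) = 3(n + 11)(n + 8)


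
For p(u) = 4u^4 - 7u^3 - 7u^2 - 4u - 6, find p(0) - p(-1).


p(0) = -6
p(-1) = 2
p(0) - p(-1) = -6 - 2 = -8


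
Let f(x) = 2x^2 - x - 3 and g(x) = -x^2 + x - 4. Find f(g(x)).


Substitute g(x) into f:
f(g(x)) = 2*(-x^2 + x - 4)^2 + (-1)*(-x^2 + x - 4) + (-3)
(-x^2 + x - 4)^2 = x^4 - 2x^3 + 9x^2 - 8x + 16
Expand and combine: 2x^4 - 4x^3 + 19x^2 - 17x + 33


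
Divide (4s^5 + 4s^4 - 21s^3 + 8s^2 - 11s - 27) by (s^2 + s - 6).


(4s^5 + 4s^4 - 21s^3 + 8s^2 - 11s - 27) / (s^2 + s - 6)
Step 1: 4s^3 * (s^2 + s - 6) = 4s^5 + 4s^4 - 24s^3; subtract.
Step 2: 0 * (s^2 + s - 6) = 0; subtract.
Step 3: 3s * (s^2 + s - 6) = 3s^3 + 3s^2 - 18s; subtract.
Step 4: 5 * (s^2 + s - 6) = 5s^2 + 5s - 30; subtract.
Quotient: 4s^3 + 3s + 5, Remainder: 2s + 3


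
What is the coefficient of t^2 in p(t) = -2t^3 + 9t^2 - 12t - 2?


Read off the coefficient of t^2: 9


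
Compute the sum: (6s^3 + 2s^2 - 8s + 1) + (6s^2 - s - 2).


Align terms by degree and add:
  6s^3 + 2s^2 - 8s + 1
+ 6s^2 - s - 2
= 6s^3 + 8s^2 - 9s - 1


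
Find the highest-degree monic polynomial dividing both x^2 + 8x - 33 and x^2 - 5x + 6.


Factor each:
  x^2 + 8x - 33 = (x - 3)(x + 11)
  x^2 - 5x + 6 = (x - 3)(x - 2)
Common monic factor: x - 3


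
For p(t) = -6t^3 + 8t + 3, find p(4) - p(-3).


p(4) = -349
p(-3) = 141
p(4) - p(-3) = -349 - 141 = -490


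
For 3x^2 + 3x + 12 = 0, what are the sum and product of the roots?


For ax^2+bx+c=0: sum = -b/a, product = c/a.
a=3, b=3, c=12
Sum = -(3)/3 = -1
Product = (12)/3 = 4


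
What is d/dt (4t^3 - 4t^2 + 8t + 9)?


Apply the power rule term by term:
  d/dt(4t^3) = 12t^2
  d/dt(-4t^2) = -8t
  d/dt(8t) = 8
  d/dt(9) = 0
p'(t) = 12t^2 - 8t + 8


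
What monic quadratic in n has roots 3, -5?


p(n) = (n - 3)(n + 5)
Expand: n^2 + 2n - 15


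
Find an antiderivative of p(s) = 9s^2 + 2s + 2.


Reverse power rule on each term:
  ∫ 9s^2 ds = 3s^3
  ∫ 2s ds = s^2
  ∫ 2 ds = 2s
F(s) = 3s^3 + s^2 + 2s + C


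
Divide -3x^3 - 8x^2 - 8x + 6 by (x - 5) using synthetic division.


Synthetic division with c = 5. Coefficients: -3, -8, -8, 6
Bring down -3.
  -3 * 5 = -15; -15 - 8 = -23
  -23 * 5 = -115; -115 - 8 = -123
  -123 * 5 = -615; -615 + 6 = -609
Quotient: -3x^2 - 23x - 123, Remainder: -609


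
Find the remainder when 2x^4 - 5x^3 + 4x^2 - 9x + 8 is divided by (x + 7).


By the Remainder Theorem, the remainder equals p(-7):
  2*(-7)^4 = 4802
  -5*(-7)^3 = 1715
  4*(-7)^2 = 196
  -9*(-7)^1 = 63
  constant: 8
Sum: 4802 + 1715 + 196 + 63 + 8 = 6784


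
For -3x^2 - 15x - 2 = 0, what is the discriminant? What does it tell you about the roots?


D = b^2 - 4ac = (-15)^2 - 4(-3)(-2) = 225 - 24 = 201
Since D > 0: two distinct irrational roots


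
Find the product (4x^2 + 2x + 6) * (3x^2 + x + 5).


Distribute each term of the first polynomial:
  (4x^2)(3x^2 + x + 5) = 12x^4 + 4x^3 + 20x^2
  (2x)(3x^2 + x + 5) = 6x^3 + 2x^2 + 10x
  (6)(3x^2 + x + 5) = 18x^2 + 6x + 30
Sum: 12x^4 + 10x^3 + 40x^2 + 16x + 30


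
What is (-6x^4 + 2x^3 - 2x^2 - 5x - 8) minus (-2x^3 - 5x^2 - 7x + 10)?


Distribute the minus sign:
  (-6x^4 + 2x^3 - 2x^2 - 5x - 8)
- (-2x^3 - 5x^2 - 7x + 10)
Negate second polynomial: 2x^3 + 5x^2 + 7x - 10
Add: -6x^4 + 4x^3 + 3x^2 + 2x - 18


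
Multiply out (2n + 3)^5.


Expand (2n + 3)^5 by repeated multiplication:
  (2n + 3)^2 = 4n^2 + 12n + 9
  (2n + 3)^3 = 8n^3 + 36n^2 + 54n + 27
  (2n + 3)^4 = 16n^4 + 96n^3 + 216n^2 + 216n + 81
= 32n^5 + 240n^4 + 720n^3 + 1080n^2 + 810n + 243


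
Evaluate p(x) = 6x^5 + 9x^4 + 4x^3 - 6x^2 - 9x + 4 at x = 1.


Using direct substitution:
  6 * (1)^5 = 6
  9 * (1)^4 = 9
  4 * (1)^3 = 4
  -6 * (1)^2 = -6
  -9 * (1)^1 = -9
  constant: 4
Sum = 6 + 9 + 4 - 6 - 9 + 4 = 8


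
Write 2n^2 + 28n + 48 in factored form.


Roots satisfy r1 + r2 = -b/a = -14 and r1*r2 = c/a = 24.
So r1 = -12, r2 = -2.
2n^2 + 28n + 48 = 2(n - r1)(n - r2) = 2(n + 12)(n + 2)


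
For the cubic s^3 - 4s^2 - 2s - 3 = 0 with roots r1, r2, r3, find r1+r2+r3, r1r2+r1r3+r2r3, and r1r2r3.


Monic cubic s^3+bs^2+cs+d=0: sum=-b, pairwise sum=c, product=-d.
b=-4, c=-2, d=-3
r1+r2+r3 = 4
r1r2+r1r3+r2r3 = -2
r1r2r3 = 3


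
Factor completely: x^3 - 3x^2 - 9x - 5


Try integer roots (divisors of -5). x=5: p(5)=0.
Divide out (x - 5): quotient is x^2 + 2x + 1.
Factor the quadratic: (x + 1)(x + 1)
Result: (x - 5)(x + 1)(x + 1)


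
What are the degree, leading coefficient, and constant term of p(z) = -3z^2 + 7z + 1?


Highest power of z is 2, with coefficient -3. Constant term is 1.
Degree = 2, leading coefficient = -3, constant term = 1


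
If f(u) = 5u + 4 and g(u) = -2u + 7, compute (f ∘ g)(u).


Substitute g(u) into f:
f(g(u)) = 5*(-2u + 7) + 4
Expand and combine: -10u + 39


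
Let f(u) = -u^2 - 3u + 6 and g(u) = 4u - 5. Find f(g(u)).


Substitute g(u) into f:
f(g(u)) = -1*(4u - 5)^2 + (-3)*(4u - 5) + 6
(4u - 5)^2 = 16u^2 - 40u + 25
Expand and combine: -16u^2 + 28u - 4


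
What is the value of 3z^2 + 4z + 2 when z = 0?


Using direct substitution:
  3 * (0)^2 = 0
  4 * (0)^1 = 0
  constant: 2
Sum = 0 + 0 + 2 = 2


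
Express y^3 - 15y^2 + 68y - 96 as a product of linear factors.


Try integer roots (divisors of -96). y=3: p(3)=0.
Divide out (y - 3): quotient is y^2 - 12y + 32.
Factor the quadratic: (y - 8)(y - 4)
Result: (y - 3)(y - 8)(y - 4)


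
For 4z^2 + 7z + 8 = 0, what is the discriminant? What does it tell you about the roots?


D = b^2 - 4ac = (7)^2 - 4(4)(8) = 49 - 128 = -79
Since D < 0: two complex conjugate roots (no real roots)


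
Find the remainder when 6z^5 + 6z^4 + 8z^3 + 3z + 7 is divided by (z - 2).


By the Remainder Theorem, the remainder equals p(2):
  6*(2)^5 = 192
  6*(2)^4 = 96
  8*(2)^3 = 64
  0*(2)^2 = 0
  3*(2)^1 = 6
  constant: 7
Sum: 192 + 96 + 64 + 0 + 6 + 7 = 365


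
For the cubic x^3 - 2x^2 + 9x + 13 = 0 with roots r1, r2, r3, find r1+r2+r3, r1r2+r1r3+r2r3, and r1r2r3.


Monic cubic x^3+bx^2+cx+d=0: sum=-b, pairwise sum=c, product=-d.
b=-2, c=9, d=13
r1+r2+r3 = 2
r1r2+r1r3+r2r3 = 9
r1r2r3 = -13


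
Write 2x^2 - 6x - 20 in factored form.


Roots satisfy r1 + r2 = -b/a = 3 and r1*r2 = c/a = -10.
So r1 = 5, r2 = -2.
2x^2 - 6x - 20 = 2(x - r1)(x - r2) = 2(x - 5)(x + 2)


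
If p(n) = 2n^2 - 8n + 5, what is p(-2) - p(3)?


p(-2) = 29
p(3) = -1
p(-2) - p(3) = 29 + 1 = 30


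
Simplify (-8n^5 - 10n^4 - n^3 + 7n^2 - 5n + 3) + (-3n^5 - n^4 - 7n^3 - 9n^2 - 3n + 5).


Align terms by degree and add:
  -8n^5 - 10n^4 - n^3 + 7n^2 - 5n + 3
  -3n^5 - n^4 - 7n^3 - 9n^2 - 3n + 5
= -11n^5 - 11n^4 - 8n^3 - 2n^2 - 8n + 8


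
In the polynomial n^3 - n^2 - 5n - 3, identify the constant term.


Read off the constant term: -3


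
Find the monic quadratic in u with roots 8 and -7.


p(u) = (u - 8)(u + 7)
Expand: u^2 - u - 56


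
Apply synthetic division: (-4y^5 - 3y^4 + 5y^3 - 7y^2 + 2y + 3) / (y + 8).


Synthetic division with c = -8. Coefficients: -4, -3, 5, -7, 2, 3
Bring down -4.
  -4 * -8 = 32; 32 - 3 = 29
  29 * -8 = -232; -232 + 5 = -227
  -227 * -8 = 1816; 1816 - 7 = 1809
  1809 * -8 = -14472; -14472 + 2 = -14470
  -14470 * -8 = 115760; 115760 + 3 = 115763
Quotient: -4y^4 + 29y^3 - 227y^2 + 1809y - 14470, Remainder: 115763


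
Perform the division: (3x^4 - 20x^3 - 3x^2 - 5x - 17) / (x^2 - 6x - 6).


(3x^4 - 20x^3 - 3x^2 - 5x - 17) / (x^2 - 6x - 6)
Step 1: 3x^2 * (x^2 - 6x - 6) = 3x^4 - 18x^3 - 18x^2; subtract.
Step 2: -2x * (x^2 - 6x - 6) = -2x^3 + 12x^2 + 12x; subtract.
Step 3: 3 * (x^2 - 6x - 6) = 3x^2 - 18x - 18; subtract.
Quotient: 3x^2 - 2x + 3, Remainder: x + 1


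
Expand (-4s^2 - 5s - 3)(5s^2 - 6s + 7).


Distribute each term of the first polynomial:
  (-4s^2)(5s^2 - 6s + 7) = -20s^4 + 24s^3 - 28s^2
  (-5s)(5s^2 - 6s + 7) = -25s^3 + 30s^2 - 35s
  (-3)(5s^2 - 6s + 7) = -15s^2 + 18s - 21
Sum: -20s^4 - s^3 - 13s^2 - 17s - 21


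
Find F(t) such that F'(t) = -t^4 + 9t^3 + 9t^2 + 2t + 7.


Reverse power rule on each term:
  ∫ -t^4 dt = -(1/5)t^5
  ∫ 9t^3 dt = (9/4)t^4
  ∫ 9t^2 dt = 3t^3
  ∫ 2t dt = t^2
  ∫ 7 dt = 7t
F(t) = -(1/5)t^5 + (9/4)t^4 + 3t^3 + t^2 + 7t + C


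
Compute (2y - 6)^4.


Expand (2y - 6)^4 by repeated multiplication:
  (2y - 6)^2 = 4y^2 - 24y + 36
  (2y - 6)^3 = 8y^3 - 72y^2 + 216y - 216
= 16y^4 - 192y^3 + 864y^2 - 1728y + 1296


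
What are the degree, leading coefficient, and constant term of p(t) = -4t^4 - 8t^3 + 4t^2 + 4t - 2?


Highest power of t is 4, with coefficient -4. Constant term is -2.
Degree = 4, leading coefficient = -4, constant term = -2


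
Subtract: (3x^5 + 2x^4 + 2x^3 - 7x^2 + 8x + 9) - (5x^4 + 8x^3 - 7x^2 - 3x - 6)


Distribute the minus sign:
  (3x^5 + 2x^4 + 2x^3 - 7x^2 + 8x + 9)
- (5x^4 + 8x^3 - 7x^2 - 3x - 6)
Negate second polynomial: -5x^4 - 8x^3 + 7x^2 + 3x + 6
Add: 3x^5 - 3x^4 - 6x^3 + 11x + 15


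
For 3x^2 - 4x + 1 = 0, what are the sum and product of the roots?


For ax^2+bx+c=0: sum = -b/a, product = c/a.
a=3, b=-4, c=1
Sum = -(-4)/3 = 4/3
Product = (1)/3 = 1/3


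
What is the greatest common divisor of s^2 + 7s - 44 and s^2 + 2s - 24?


Factor each:
  s^2 + 7s - 44 = (s - 4)(s + 11)
  s^2 + 2s - 24 = (s - 4)(s + 6)
Common monic factor: s - 4


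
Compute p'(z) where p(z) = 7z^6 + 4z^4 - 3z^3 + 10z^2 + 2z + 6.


Apply the power rule term by term:
  d/dz(7z^6) = 42z^5
  d/dz(4z^4) = 16z^3
  d/dz(-3z^3) = -9z^2
  d/dz(10z^2) = 20z
  d/dz(2z) = 2
  d/dz(6) = 0
p'(z) = 42z^5 + 16z^3 - 9z^2 + 20z + 2


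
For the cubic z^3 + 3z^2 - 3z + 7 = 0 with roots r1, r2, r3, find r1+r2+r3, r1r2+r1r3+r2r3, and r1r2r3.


Monic cubic z^3+bz^2+cz+d=0: sum=-b, pairwise sum=c, product=-d.
b=3, c=-3, d=7
r1+r2+r3 = -3
r1r2+r1r3+r2r3 = -3
r1r2r3 = -7


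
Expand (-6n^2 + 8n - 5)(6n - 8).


Distribute each term of the first polynomial:
  (-6n^2)(6n - 8) = -36n^3 + 48n^2
  (8n)(6n - 8) = 48n^2 - 64n
  (-5)(6n - 8) = -30n + 40
Sum: -36n^3 + 96n^2 - 94n + 40


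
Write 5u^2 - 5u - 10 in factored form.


Roots satisfy r1 + r2 = -b/a = 1 and r1*r2 = c/a = -2.
So r1 = -1, r2 = 2.
5u^2 - 5u - 10 = 5(u - r1)(u - r2) = 5(u + 1)(u - 2)


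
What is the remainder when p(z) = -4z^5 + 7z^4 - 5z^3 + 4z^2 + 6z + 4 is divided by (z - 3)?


By the Remainder Theorem, the remainder equals p(3):
  -4*(3)^5 = -972
  7*(3)^4 = 567
  -5*(3)^3 = -135
  4*(3)^2 = 36
  6*(3)^1 = 18
  constant: 4
Sum: -972 + 567 - 135 + 36 + 18 + 4 = -482


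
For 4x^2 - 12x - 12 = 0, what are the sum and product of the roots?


For ax^2+bx+c=0: sum = -b/a, product = c/a.
a=4, b=-12, c=-12
Sum = -(-12)/4 = 3
Product = (-12)/4 = -3


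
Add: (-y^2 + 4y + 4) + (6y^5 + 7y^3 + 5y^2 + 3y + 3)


Align terms by degree and add:
  -y^2 + 4y + 4
+ 6y^5 + 7y^3 + 5y^2 + 3y + 3
= 6y^5 + 7y^3 + 4y^2 + 7y + 7


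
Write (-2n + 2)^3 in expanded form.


Expand (-2n + 2)^3 by repeated multiplication:
  (-2n + 2)^2 = 4n^2 - 8n + 4
= -8n^3 + 24n^2 - 24n + 8


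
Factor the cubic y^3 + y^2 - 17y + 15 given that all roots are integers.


Try integer roots (divisors of 15). y=1: p(1)=0.
Divide out (y - 1): quotient is y^2 + 2y - 15.
Factor the quadratic: (y + 5)(y - 3)
Result: (y - 1)(y + 5)(y - 3)


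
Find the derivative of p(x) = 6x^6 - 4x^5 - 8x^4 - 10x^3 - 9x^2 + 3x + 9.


Apply the power rule term by term:
  d/dx(6x^6) = 36x^5
  d/dx(-4x^5) = -20x^4
  d/dx(-8x^4) = -32x^3
  d/dx(-10x^3) = -30x^2
  d/dx(-9x^2) = -18x
  d/dx(3x) = 3
  d/dx(9) = 0
p'(x) = 36x^5 - 20x^4 - 32x^3 - 30x^2 - 18x + 3


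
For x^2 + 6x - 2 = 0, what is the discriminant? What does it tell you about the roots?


D = b^2 - 4ac = (6)^2 - 4(1)(-2) = 36 + 8 = 44
Since D > 0: two distinct irrational roots


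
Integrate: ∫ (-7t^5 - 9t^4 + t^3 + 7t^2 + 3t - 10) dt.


Reverse power rule on each term:
  ∫ -7t^5 dt = -(7/6)t^6
  ∫ -9t^4 dt = -(9/5)t^5
  ∫ t^3 dt = (1/4)t^4
  ∫ 7t^2 dt = (7/3)t^3
  ∫ 3t dt = (3/2)t^2
  ∫ -10 dt = -10t
F(t) = -(7/6)t^6 - (9/5)t^5 + (1/4)t^4 + (7/3)t^3 + (3/2)t^2 - 10t + C


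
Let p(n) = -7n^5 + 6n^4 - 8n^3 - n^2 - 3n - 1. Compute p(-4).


Using direct substitution:
  -7 * (-4)^5 = 7168
  6 * (-4)^4 = 1536
  -8 * (-4)^3 = 512
  -1 * (-4)^2 = -16
  -3 * (-4)^1 = 12
  constant: -1
Sum = 7168 + 1536 + 512 - 16 + 12 - 1 = 9211


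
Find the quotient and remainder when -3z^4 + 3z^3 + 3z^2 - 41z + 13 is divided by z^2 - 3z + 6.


(-3z^4 + 3z^3 + 3z^2 - 41z + 13) / (z^2 - 3z + 6)
Step 1: -3z^2 * (z^2 - 3z + 6) = -3z^4 + 9z^3 - 18z^2; subtract.
Step 2: -6z * (z^2 - 3z + 6) = -6z^3 + 18z^2 - 36z; subtract.
Step 3: 3 * (z^2 - 3z + 6) = 3z^2 - 9z + 18; subtract.
Quotient: -3z^2 - 6z + 3, Remainder: 4z - 5


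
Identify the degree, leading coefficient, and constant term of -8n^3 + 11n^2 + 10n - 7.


Highest power of n is 3, with coefficient -8. Constant term is -7.
Degree = 3, leading coefficient = -8, constant term = -7


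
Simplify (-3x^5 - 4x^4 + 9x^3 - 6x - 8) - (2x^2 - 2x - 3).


Distribute the minus sign:
  (-3x^5 - 4x^4 + 9x^3 - 6x - 8)
- (2x^2 - 2x - 3)
Negate second polynomial: -2x^2 + 2x + 3
Add: -3x^5 - 4x^4 + 9x^3 - 2x^2 - 4x - 5


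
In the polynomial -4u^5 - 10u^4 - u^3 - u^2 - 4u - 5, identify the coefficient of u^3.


Read off the coefficient of u^3: -1


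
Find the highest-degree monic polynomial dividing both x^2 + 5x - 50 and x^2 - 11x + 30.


Factor each:
  x^2 + 5x - 50 = (x - 5)(x + 10)
  x^2 - 11x + 30 = (x - 5)(x - 6)
Common monic factor: x - 5


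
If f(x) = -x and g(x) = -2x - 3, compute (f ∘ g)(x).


Substitute g(x) into f:
f(g(x)) = -1*(-2x - 3)
Expand and combine: 2x + 3


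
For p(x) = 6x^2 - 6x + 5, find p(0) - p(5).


p(0) = 5
p(5) = 125
p(0) - p(5) = 5 - 125 = -120


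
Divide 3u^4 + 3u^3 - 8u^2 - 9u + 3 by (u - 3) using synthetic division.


Synthetic division with c = 3. Coefficients: 3, 3, -8, -9, 3
Bring down 3.
  3 * 3 = 9; 9 + 3 = 12
  12 * 3 = 36; 36 - 8 = 28
  28 * 3 = 84; 84 - 9 = 75
  75 * 3 = 225; 225 + 3 = 228
Quotient: 3u^3 + 12u^2 + 28u + 75, Remainder: 228


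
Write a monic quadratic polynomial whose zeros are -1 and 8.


p(x) = (x + 1)(x - 8)
Expand: x^2 - 7x - 8


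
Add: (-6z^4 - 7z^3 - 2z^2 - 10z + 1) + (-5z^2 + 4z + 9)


Align terms by degree and add:
  -6z^4 - 7z^3 - 2z^2 - 10z + 1
  -5z^2 + 4z + 9
= -6z^4 - 7z^3 - 7z^2 - 6z + 10


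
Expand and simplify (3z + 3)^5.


Expand (3z + 3)^5 by repeated multiplication:
  (3z + 3)^2 = 9z^2 + 18z + 9
  (3z + 3)^3 = 27z^3 + 81z^2 + 81z + 27
  (3z + 3)^4 = 81z^4 + 324z^3 + 486z^2 + 324z + 81
= 243z^5 + 1215z^4 + 2430z^3 + 2430z^2 + 1215z + 243


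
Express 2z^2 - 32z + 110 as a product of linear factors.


Roots satisfy r1 + r2 = -b/a = 16 and r1*r2 = c/a = 55.
So r1 = 5, r2 = 11.
2z^2 - 32z + 110 = 2(z - r1)(z - r2) = 2(z - 5)(z - 11)


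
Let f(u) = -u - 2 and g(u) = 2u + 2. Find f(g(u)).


Substitute g(u) into f:
f(g(u)) = -1*(2u + 2) + (-2)
Expand and combine: -2u - 4


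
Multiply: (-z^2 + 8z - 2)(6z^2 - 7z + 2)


Distribute each term of the first polynomial:
  (-z^2)(6z^2 - 7z + 2) = -6z^4 + 7z^3 - 2z^2
  (8z)(6z^2 - 7z + 2) = 48z^3 - 56z^2 + 16z
  (-2)(6z^2 - 7z + 2) = -12z^2 + 14z - 4
Sum: -6z^4 + 55z^3 - 70z^2 + 30z - 4


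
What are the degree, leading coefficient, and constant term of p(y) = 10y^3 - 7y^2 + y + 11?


Highest power of y is 3, with coefficient 10. Constant term is 11.
Degree = 3, leading coefficient = 10, constant term = 11


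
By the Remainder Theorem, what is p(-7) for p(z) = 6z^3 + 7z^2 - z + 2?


By the Remainder Theorem, the remainder equals p(-7):
  6*(-7)^3 = -2058
  7*(-7)^2 = 343
  -1*(-7)^1 = 7
  constant: 2
Sum: -2058 + 343 + 7 + 2 = -1706


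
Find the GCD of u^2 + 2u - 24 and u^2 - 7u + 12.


Factor each:
  u^2 + 2u - 24 = (u - 4)(u + 6)
  u^2 - 7u + 12 = (u - 4)(u - 3)
Common monic factor: u - 4


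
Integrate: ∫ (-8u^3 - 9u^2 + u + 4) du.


Reverse power rule on each term:
  ∫ -8u^3 du = -2u^4
  ∫ -9u^2 du = -3u^3
  ∫ u du = (1/2)u^2
  ∫ 4 du = 4u
F(u) = -2u^4 - 3u^3 + (1/2)u^2 + 4u + C


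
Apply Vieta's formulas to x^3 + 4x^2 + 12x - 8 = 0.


Monic cubic x^3+bx^2+cx+d=0: sum=-b, pairwise sum=c, product=-d.
b=4, c=12, d=-8
r1+r2+r3 = -4
r1r2+r1r3+r2r3 = 12
r1r2r3 = 8


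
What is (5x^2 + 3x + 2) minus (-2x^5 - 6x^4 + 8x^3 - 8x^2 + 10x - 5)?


Distribute the minus sign:
  (5x^2 + 3x + 2)
- (-2x^5 - 6x^4 + 8x^3 - 8x^2 + 10x - 5)
Negate second polynomial: 2x^5 + 6x^4 - 8x^3 + 8x^2 - 10x + 5
Add: 2x^5 + 6x^4 - 8x^3 + 13x^2 - 7x + 7


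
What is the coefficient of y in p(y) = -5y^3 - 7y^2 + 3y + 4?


Read off the coefficient of y: 3


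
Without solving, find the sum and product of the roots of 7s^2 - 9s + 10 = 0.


For as^2+bs+c=0: sum = -b/a, product = c/a.
a=7, b=-9, c=10
Sum = -(-9)/7 = 9/7
Product = (10)/7 = 10/7


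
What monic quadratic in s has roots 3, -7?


p(s) = (s - 3)(s + 7)
Expand: s^2 + 4s - 21


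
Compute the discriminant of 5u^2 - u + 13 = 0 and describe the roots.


D = b^2 - 4ac = (-1)^2 - 4(5)(13) = 1 - 260 = -259
Since D < 0: two complex conjugate roots (no real roots)


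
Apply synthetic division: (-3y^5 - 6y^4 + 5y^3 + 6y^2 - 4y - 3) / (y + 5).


Synthetic division with c = -5. Coefficients: -3, -6, 5, 6, -4, -3
Bring down -3.
  -3 * -5 = 15; 15 - 6 = 9
  9 * -5 = -45; -45 + 5 = -40
  -40 * -5 = 200; 200 + 6 = 206
  206 * -5 = -1030; -1030 - 4 = -1034
  -1034 * -5 = 5170; 5170 - 3 = 5167
Quotient: -3y^4 + 9y^3 - 40y^2 + 206y - 1034, Remainder: 5167


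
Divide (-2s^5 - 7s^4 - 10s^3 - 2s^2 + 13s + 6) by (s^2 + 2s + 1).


(-2s^5 - 7s^4 - 10s^3 - 2s^2 + 13s + 6) / (s^2 + 2s + 1)
Step 1: -2s^3 * (s^2 + 2s + 1) = -2s^5 - 4s^4 - 2s^3; subtract.
Step 2: -3s^2 * (s^2 + 2s + 1) = -3s^4 - 6s^3 - 3s^2; subtract.
Step 3: -2s * (s^2 + 2s + 1) = -2s^3 - 4s^2 - 2s; subtract.
Step 4: 5 * (s^2 + 2s + 1) = 5s^2 + 10s + 5; subtract.
Quotient: -2s^3 - 3s^2 - 2s + 5, Remainder: 5s + 1


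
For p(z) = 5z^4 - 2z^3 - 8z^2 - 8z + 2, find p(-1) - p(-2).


p(-1) = 9
p(-2) = 82
p(-1) - p(-2) = 9 - 82 = -73


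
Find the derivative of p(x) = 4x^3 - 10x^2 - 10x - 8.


Apply the power rule term by term:
  d/dx(4x^3) = 12x^2
  d/dx(-10x^2) = -20x
  d/dx(-10x) = -10
  d/dx(-8) = 0
p'(x) = 12x^2 - 20x - 10


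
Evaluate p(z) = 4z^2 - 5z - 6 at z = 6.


Using direct substitution:
  4 * (6)^2 = 144
  -5 * (6)^1 = -30
  constant: -6
Sum = 144 - 30 - 6 = 108


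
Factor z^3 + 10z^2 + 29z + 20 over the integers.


Try integer roots (divisors of 20). z=-4: p(-4)=0.
Divide out (z + 4): quotient is z^2 + 6z + 5.
Factor the quadratic: (z + 1)(z + 5)
Result: (z + 4)(z + 1)(z + 5)


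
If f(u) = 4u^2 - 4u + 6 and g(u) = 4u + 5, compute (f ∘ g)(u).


Substitute g(u) into f:
f(g(u)) = 4*(4u + 5)^2 + (-4)*(4u + 5) + 6
(4u + 5)^2 = 16u^2 + 40u + 25
Expand and combine: 64u^2 + 144u + 86


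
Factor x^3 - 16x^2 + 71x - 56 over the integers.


Try integer roots (divisors of -56). x=7: p(7)=0.
Divide out (x - 7): quotient is x^2 - 9x + 8.
Factor the quadratic: (x - 1)(x - 8)
Result: (x - 7)(x - 1)(x - 8)


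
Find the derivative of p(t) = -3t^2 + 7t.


Apply the power rule term by term:
  d/dt(-3t^2) = -6t
  d/dt(7t) = 7
p'(t) = -6t + 7


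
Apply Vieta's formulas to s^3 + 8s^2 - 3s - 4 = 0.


Monic cubic s^3+bs^2+cs+d=0: sum=-b, pairwise sum=c, product=-d.
b=8, c=-3, d=-4
r1+r2+r3 = -8
r1r2+r1r3+r2r3 = -3
r1r2r3 = 4


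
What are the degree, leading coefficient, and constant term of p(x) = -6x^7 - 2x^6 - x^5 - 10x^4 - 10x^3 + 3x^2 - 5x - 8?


Highest power of x is 7, with coefficient -6. Constant term is -8.
Degree = 7, leading coefficient = -6, constant term = -8


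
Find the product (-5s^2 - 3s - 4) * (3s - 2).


Distribute each term of the first polynomial:
  (-5s^2)(3s - 2) = -15s^3 + 10s^2
  (-3s)(3s - 2) = -9s^2 + 6s
  (-4)(3s - 2) = -12s + 8
Sum: -15s^3 + s^2 - 6s + 8


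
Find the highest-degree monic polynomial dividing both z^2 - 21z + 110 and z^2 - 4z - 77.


Factor each:
  z^2 - 21z + 110 = (z - 11)(z - 10)
  z^2 - 4z - 77 = (z - 11)(z + 7)
Common monic factor: z - 11


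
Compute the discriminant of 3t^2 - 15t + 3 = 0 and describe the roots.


D = b^2 - 4ac = (-15)^2 - 4(3)(3) = 225 - 36 = 189
Since D > 0: two distinct irrational roots


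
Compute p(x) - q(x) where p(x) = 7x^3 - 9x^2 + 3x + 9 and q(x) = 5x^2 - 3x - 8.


Distribute the minus sign:
  (7x^3 - 9x^2 + 3x + 9)
- (5x^2 - 3x - 8)
Negate second polynomial: -5x^2 + 3x + 8
Add: 7x^3 - 14x^2 + 6x + 17


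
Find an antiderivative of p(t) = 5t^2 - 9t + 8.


Reverse power rule on each term:
  ∫ 5t^2 dt = (5/3)t^3
  ∫ -9t dt = -(9/2)t^2
  ∫ 8 dt = 8t
F(t) = (5/3)t^3 - (9/2)t^2 + 8t + C


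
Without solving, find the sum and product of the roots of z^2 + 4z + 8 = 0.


For az^2+bz+c=0: sum = -b/a, product = c/a.
a=1, b=4, c=8
Sum = -(4)/1 = -4
Product = (8)/1 = 8


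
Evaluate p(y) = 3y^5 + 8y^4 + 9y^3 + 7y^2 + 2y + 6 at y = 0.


Using direct substitution:
  3 * (0)^5 = 0
  8 * (0)^4 = 0
  9 * (0)^3 = 0
  7 * (0)^2 = 0
  2 * (0)^1 = 0
  constant: 6
Sum = 0 + 0 + 0 + 0 + 0 + 6 = 6


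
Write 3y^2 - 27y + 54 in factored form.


Roots satisfy r1 + r2 = -b/a = 9 and r1*r2 = c/a = 18.
So r1 = 6, r2 = 3.
3y^2 - 27y + 54 = 3(y - r1)(y - r2) = 3(y - 6)(y - 3)


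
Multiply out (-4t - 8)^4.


Expand (-4t - 8)^4 by repeated multiplication:
  (-4t - 8)^2 = 16t^2 + 64t + 64
  (-4t - 8)^3 = -64t^3 - 384t^2 - 768t - 512
= 256t^4 + 2048t^3 + 6144t^2 + 8192t + 4096
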